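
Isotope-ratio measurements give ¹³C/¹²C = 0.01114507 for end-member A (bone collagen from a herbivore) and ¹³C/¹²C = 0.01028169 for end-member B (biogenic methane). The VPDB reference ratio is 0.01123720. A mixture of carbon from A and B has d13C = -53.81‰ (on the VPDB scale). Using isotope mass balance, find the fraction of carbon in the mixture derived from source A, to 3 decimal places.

0.406

δ_A = (0.01114507/0.01123720 − 1)×1000 = (0.991801 − 1)×1000 = -8.199‰
δ_B = (0.01028169/0.01123720 − 1)×1000 = (0.914969 − 1)×1000 = -85.031‰
f_A = (δ_mix − δ_B)/(δ_A − δ_B) = (-53.81 − (-85.031))/(-8.199 − (-85.031))
f_A = 31.221 / 76.832 = 0.4064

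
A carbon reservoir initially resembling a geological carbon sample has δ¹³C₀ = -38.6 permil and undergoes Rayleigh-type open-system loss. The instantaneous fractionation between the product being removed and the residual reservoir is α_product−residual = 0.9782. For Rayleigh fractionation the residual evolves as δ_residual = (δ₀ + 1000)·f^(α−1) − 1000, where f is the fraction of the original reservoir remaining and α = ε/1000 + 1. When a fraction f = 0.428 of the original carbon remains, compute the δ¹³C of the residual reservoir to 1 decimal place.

-20.6 permil

Rayleigh residual: δ_res = (δ₀ + 1000)·f^(α−1) − 1000
α − 1 = -0.02180
f^(α−1) = 0.428^(-0.02180) = 1.018672
δ_res = (-38.6 + 1000) × 1.018672 − 1000 = 979.352 − 1000 = -20.65 permil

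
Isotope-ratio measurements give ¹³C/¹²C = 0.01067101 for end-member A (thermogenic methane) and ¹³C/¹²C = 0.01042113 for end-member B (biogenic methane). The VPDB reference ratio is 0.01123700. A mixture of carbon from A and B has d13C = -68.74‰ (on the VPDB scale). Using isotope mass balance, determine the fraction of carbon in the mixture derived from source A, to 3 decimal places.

0.174

δ_A = (0.01067101/0.01123700 − 1)×1000 = (0.949632 − 1)×1000 = -50.368‰
δ_B = (0.01042113/0.01123700 − 1)×1000 = (0.927394 − 1)×1000 = -72.606‰
f_A = (δ_mix − δ_B)/(δ_A − δ_B) = (-68.74 − (-72.606))/(-50.368 − (-72.606))
f_A = 3.866 / 22.237 = 0.1738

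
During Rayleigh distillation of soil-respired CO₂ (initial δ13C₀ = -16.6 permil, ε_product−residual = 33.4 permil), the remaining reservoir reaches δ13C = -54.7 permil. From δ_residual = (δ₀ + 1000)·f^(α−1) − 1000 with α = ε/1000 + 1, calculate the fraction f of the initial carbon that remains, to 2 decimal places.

0.31

α − 1 = ε/1000 = 0.0334
(δ_res + 1000)/(δ₀ + 1000) = (-54.7 + 1000)/(-16.6 + 1000) = 945.3/983.4 = 0.961257
f = 0.961257^(1/0.0334) = exp(ln(0.961257)/0.0334) = exp(-0.03951/0.0334)
f = exp(-1.1830) = 0.3063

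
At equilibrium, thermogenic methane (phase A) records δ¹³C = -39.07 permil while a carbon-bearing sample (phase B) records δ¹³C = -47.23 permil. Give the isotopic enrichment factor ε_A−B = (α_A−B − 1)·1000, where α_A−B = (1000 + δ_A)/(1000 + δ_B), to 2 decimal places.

α_A−B = (1000 + -39.07) / (1000 + -47.23) = 960.93 / 952.77 = 1.008565
ε_A−B = (1.008565 − 1) × 1000 = 8.565 permil
(The approximation ε ≈ δ_A − δ_B would give 8.16 permil.)

8.56 permil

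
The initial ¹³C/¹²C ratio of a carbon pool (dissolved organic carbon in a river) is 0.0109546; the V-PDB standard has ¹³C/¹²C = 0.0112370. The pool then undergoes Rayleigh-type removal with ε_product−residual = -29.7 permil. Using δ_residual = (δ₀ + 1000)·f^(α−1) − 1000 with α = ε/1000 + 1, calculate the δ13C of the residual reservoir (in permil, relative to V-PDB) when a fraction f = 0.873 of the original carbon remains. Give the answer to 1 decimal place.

-21.2 permil

δ₀ = (0.0109546/0.0112370 − 1)×1000 = (0.974869 − 1)×1000 = -25.131 permil
α − 1 = ε/1000 = -0.0297
f^(α−1) = 0.873^(-0.0297) = 1.004042
δ_res = (-25.131 + 1000) × 1.004042 − 1000 = 978.809 − 1000 = -21.19 permil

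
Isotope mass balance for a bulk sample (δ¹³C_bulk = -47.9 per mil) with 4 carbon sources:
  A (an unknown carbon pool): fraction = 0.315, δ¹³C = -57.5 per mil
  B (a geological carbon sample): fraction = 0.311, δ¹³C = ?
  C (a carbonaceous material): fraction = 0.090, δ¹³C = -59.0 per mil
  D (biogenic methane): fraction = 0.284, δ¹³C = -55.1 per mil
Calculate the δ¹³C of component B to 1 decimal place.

Isotope mass balance: δ_bulk = Σ fᵢ·δᵢ.
-47.9 = 0.315×(-57.5) + 0.311×δ_B + 0.090×(-59.0) + 0.284×(-55.1)
0.311·δ_B = -47.9 − (-39.071) = -8.829
δ_B = -8.829 / 0.311 = -28.39 per mil

-28.4 per mil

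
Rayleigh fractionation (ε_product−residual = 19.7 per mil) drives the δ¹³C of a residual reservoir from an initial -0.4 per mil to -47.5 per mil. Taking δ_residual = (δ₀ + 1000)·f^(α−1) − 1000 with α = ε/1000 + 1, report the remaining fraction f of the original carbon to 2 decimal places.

0.09

α − 1 = ε/1000 = 0.0197
(δ_res + 1000)/(δ₀ + 1000) = (-47.5 + 1000)/(-0.4 + 1000) = 952.5/999.6 = 0.952881
f = 0.952881^(1/0.0197) = exp(ln(0.952881)/0.0197) = exp(-0.04827/0.0197)
f = exp(-2.4500) = 0.0863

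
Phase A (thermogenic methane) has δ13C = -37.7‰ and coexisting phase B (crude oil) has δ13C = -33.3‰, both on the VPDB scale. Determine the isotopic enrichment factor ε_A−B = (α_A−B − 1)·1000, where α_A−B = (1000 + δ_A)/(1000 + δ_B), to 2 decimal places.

α_A−B = (1000 + -37.7) / (1000 + -33.3) = 962.3 / 966.7 = 0.995448
ε_A−B = (0.995448 − 1) × 1000 = -4.552‰
(The approximation ε ≈ δ_A − δ_B would give -4.4‰.)

-4.55‰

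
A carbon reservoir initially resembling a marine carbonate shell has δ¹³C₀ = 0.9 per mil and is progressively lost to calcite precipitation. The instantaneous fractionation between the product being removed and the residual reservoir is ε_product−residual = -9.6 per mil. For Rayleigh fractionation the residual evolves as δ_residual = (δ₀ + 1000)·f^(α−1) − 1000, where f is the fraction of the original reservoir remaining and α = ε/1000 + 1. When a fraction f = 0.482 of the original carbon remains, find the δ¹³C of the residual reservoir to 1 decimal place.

Rayleigh residual: δ_res = (δ₀ + 1000)·f^(α−1) − 1000
α = ε/1000 + 1 = 0.99040, so α − 1 = -0.00960
f^(α−1) = 0.482^(-0.00960) = 1.007031
δ_res = (0.9 + 1000) × 1.007031 − 1000 = 1007.937 − 1000 = 7.94 per mil

7.9 per mil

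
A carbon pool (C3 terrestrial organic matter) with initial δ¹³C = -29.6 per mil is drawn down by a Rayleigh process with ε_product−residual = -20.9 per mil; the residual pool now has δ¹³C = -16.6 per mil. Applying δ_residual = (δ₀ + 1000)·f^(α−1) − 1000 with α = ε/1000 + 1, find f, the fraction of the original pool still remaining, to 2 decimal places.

α − 1 = ε/1000 = -0.0209
(δ_res + 1000)/(δ₀ + 1000) = (-16.6 + 1000)/(-29.6 + 1000) = 983.4/970.4 = 1.013397
f = 1.013397^(1/-0.0209) = exp(ln(1.013397)/-0.0209) = exp(0.01331/-0.0209)
f = exp(-0.6367) = 0.5290

0.53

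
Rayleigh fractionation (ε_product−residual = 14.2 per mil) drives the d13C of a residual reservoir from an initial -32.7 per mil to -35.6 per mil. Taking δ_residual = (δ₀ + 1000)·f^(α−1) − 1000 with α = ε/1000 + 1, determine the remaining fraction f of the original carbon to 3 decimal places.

α − 1 = ε/1000 = 0.0142
(δ_res + 1000)/(δ₀ + 1000) = (-35.6 + 1000)/(-32.7 + 1000) = 964.4/967.3 = 0.997002
f = 0.997002^(1/0.0142) = exp(ln(0.997002)/0.0142) = exp(-0.00300/0.0142)
f = exp(-0.2114) = 0.8094

0.809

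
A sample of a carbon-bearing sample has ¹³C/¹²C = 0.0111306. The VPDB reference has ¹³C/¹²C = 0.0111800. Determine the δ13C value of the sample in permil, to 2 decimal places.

-4.42 permil

δ13C = (R_sample / R_standard − 1) × 1000
R_sample / R_standard = 0.0111306 / 0.0111800 = 0.995581
δ13C = (0.995581 − 1) × 1000 = -4.419 permil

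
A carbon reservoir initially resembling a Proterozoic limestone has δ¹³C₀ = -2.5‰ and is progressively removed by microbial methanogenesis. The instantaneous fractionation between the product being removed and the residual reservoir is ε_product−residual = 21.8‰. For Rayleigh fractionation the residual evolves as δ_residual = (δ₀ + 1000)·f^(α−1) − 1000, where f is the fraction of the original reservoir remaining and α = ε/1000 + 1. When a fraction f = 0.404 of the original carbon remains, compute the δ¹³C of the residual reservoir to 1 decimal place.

-22.0‰

Rayleigh residual: δ_res = (δ₀ + 1000)·f^(α−1) − 1000
α = ε/1000 + 1 = 1.02180, so α − 1 = 0.02180
f^(α−1) = 0.404^(0.02180) = 0.980436
δ_res = (-2.5 + 1000) × 0.980436 − 1000 = 977.985 − 1000 = -22.02‰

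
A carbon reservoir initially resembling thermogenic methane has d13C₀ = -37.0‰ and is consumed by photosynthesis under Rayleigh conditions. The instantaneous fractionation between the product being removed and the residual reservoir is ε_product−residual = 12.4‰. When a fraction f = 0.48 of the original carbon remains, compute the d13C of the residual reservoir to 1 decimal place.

-45.7‰

Rayleigh residual: δ_res = (δ₀ + 1000)·f^(α−1) − 1000
α = ε/1000 + 1 = 1.01240, so α − 1 = 0.01240
f^(α−1) = 0.48^(0.01240) = 0.990940
δ_res = (-37.0 + 1000) × 0.990940 − 1000 = 954.275 − 1000 = -45.72‰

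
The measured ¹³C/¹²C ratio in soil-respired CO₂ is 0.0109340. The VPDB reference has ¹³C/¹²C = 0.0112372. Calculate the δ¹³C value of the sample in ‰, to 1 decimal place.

-27.0‰

δ¹³C = (R_sample / R_standard − 1) × 1000
R_sample / R_standard = 0.0109340 / 0.0112372 = 0.973018
δ¹³C = (0.973018 − 1) × 1000 = -26.98‰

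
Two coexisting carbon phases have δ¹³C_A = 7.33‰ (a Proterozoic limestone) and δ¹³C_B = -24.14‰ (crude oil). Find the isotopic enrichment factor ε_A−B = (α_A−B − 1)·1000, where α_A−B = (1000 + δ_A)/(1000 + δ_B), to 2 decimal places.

32.25‰

α_A−B = (1000 + 7.33) / (1000 + -24.14) = 1007.33 / 975.86 = 1.032248
ε_A−B = (1.032248 − 1) × 1000 = 32.248‰
(The approximation ε ≈ δ_A − δ_B would give 31.47‰.)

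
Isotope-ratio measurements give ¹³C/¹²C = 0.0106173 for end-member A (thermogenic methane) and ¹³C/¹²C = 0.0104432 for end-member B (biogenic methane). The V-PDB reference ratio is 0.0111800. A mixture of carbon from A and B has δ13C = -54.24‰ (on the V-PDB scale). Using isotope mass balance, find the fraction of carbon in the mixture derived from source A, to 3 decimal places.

0.749

δ_A = (0.0106173/0.0111800 − 1)×1000 = (0.949669 − 1)×1000 = -50.331‰
δ_B = (0.0104432/0.0111800 − 1)×1000 = (0.934097 − 1)×1000 = -65.903‰
f_A = (δ_mix − δ_B)/(δ_A − δ_B) = (-54.24 − (-65.903))/(-50.331 − (-65.903))
f_A = 11.663 / 15.572 = 0.7490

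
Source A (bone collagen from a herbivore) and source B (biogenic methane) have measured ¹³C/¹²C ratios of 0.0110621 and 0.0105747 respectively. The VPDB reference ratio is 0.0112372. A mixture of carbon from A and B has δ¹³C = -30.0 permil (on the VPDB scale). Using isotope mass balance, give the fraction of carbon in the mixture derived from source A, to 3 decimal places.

0.668

δ_A = (0.0110621/0.0112372 − 1)×1000 = (0.984418 − 1)×1000 = -15.582 permil
δ_B = (0.0105747/0.0112372 − 1)×1000 = (0.941044 − 1)×1000 = -58.956 permil
f_A = (δ_mix − δ_B)/(δ_A − δ_B) = (-30.0 − (-58.956))/(-15.582 − (-58.956))
f_A = 28.956 / 43.374 = 0.6676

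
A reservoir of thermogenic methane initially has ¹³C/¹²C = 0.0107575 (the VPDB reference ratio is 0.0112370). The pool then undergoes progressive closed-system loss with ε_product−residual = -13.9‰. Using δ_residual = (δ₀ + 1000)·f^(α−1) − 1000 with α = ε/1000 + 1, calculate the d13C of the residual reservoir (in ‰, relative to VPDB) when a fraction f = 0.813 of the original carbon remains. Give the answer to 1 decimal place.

δ₀ = (0.0107575/0.0112370 − 1)×1000 = (0.957328 − 1)×1000 = -42.672‰
α − 1 = ε/1000 = -0.0139
f^(α−1) = 0.813^(-0.0139) = 1.002882
δ_res = (-42.672 + 1000) × 1.002882 − 1000 = 960.087 − 1000 = -39.91‰

-39.9‰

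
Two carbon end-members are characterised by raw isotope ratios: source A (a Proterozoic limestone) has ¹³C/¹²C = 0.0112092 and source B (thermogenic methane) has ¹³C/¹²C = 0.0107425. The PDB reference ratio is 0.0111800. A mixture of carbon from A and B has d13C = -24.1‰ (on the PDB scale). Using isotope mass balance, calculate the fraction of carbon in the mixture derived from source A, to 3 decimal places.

δ_A = (0.0112092/0.0111800 − 1)×1000 = (1.002612 − 1)×1000 = 2.612‰
δ_B = (0.0107425/0.0111800 − 1)×1000 = (0.960868 − 1)×1000 = -39.132‰
f_A = (δ_mix − δ_B)/(δ_A − δ_B) = (-24.1 − (-39.132))/(2.612 − (-39.132))
f_A = 15.032 / 41.744 = 0.3601

0.360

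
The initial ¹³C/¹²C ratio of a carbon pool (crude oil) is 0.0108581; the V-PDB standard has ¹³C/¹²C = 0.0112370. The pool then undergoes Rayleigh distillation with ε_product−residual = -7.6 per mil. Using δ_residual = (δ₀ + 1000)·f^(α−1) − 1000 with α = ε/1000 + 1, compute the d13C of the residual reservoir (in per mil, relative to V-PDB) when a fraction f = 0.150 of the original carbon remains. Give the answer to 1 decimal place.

δ₀ = (0.0108581/0.0112370 − 1)×1000 = (0.966281 − 1)×1000 = -33.719 per mil
α − 1 = ε/1000 = -0.0076
f^(α−1) = 0.150^(-0.0076) = 1.014523
δ_res = (-33.719 + 1000) × 1.014523 − 1000 = 980.314 − 1000 = -19.69 per mil

-19.7 per mil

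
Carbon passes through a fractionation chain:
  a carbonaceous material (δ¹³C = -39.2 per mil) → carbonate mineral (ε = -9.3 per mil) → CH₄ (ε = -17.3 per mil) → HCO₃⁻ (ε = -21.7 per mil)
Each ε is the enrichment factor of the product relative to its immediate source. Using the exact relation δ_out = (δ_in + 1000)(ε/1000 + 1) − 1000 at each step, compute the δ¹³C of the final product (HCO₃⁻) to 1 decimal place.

step 1: δ = (-39.20 + 1000)·(-9.3/1000 + 1) − 1000 = -48.14 per mil
step 2: δ = (-48.14 + 1000)·(-17.3/1000 + 1) − 1000 = -64.60 per mil
step 3: δ = (-64.60 + 1000)·(-21.7/1000 + 1) − 1000 = -84.90 per mil

-84.9 per mil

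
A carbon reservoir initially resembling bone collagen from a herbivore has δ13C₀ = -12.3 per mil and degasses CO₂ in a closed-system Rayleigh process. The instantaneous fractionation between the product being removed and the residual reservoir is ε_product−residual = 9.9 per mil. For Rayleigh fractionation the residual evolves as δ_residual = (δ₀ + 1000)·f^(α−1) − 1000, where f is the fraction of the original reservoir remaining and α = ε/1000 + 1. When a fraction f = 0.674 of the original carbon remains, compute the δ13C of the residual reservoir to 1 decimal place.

Rayleigh residual: δ_res = (δ₀ + 1000)·f^(α−1) − 1000
α = ε/1000 + 1 = 1.00990, so α − 1 = 0.00990
f^(α−1) = 0.674^(0.00990) = 0.996102
δ_res = (-12.3 + 1000) × 0.996102 − 1000 = 983.850 − 1000 = -16.15 per mil

-16.2 per mil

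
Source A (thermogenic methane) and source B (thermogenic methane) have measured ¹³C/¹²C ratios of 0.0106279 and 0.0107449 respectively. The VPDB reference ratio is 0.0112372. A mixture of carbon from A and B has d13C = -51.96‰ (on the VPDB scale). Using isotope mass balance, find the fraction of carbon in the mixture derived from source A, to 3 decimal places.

0.783

δ_A = (0.0106279/0.0112372 − 1)×1000 = (0.945778 − 1)×1000 = -54.222‰
δ_B = (0.0107449/0.0112372 − 1)×1000 = (0.956190 − 1)×1000 = -43.810‰
f_A = (δ_mix − δ_B)/(δ_A − δ_B) = (-51.96 − (-43.810))/(-54.222 − (-43.810))
f_A = -8.150 / -10.412 = 0.7828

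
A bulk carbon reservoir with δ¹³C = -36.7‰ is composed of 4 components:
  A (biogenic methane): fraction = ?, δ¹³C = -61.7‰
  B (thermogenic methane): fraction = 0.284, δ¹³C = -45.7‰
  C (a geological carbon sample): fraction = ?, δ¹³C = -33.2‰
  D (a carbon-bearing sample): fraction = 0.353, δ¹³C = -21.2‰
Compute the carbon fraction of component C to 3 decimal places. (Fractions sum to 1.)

0.216

Let f_C and f_A be the unknown fractions; fractions sum to 1 so f_C + f_A = 0.363.
Mass balance: Σ fᵢ·δᵢ = δ_bulk ⇒ f_C·(-33.2) + f_A·(-61.7) = -36.7 − (-20.462) = -16.238
Substitute f_A = 0.363 − f_C:
f_C·(-33.2 − -61.7) = -16.238 − 0.363×(-61.7) = 6.159
f_C = 6.159 / 28.5 = 0.2161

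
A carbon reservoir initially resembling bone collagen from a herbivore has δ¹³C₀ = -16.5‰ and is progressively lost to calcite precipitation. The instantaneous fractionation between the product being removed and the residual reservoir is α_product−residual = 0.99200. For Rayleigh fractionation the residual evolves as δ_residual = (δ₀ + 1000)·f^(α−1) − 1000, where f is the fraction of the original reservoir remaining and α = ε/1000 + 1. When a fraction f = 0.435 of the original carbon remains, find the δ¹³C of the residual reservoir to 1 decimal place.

-9.9‰

Rayleigh residual: δ_res = (δ₀ + 1000)·f^(α−1) − 1000
α − 1 = -0.00800
f^(α−1) = 0.435^(-0.00800) = 1.006681
δ_res = (-16.5 + 1000) × 1.006681 − 1000 = 990.071 − 1000 = -9.93‰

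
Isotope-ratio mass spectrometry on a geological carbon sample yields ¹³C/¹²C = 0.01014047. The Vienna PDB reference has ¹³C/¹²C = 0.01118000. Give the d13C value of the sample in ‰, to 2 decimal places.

d13C = (R_sample / R_standard − 1) × 1000
R_sample / R_standard = 0.01014047 / 0.01118000 = 0.907019
d13C = (0.907019 − 1) × 1000 = -92.981‰

-92.98‰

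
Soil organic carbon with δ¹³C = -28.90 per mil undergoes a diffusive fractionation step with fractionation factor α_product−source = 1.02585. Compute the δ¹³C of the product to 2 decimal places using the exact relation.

-3.80 per mil

δ_product = (δ_source + 1000)·α − 1000
δ_product = (-28.90 + 1000) × 1.02585 − 1000
δ_product = 996.203 − 1000 = -3.797 per mil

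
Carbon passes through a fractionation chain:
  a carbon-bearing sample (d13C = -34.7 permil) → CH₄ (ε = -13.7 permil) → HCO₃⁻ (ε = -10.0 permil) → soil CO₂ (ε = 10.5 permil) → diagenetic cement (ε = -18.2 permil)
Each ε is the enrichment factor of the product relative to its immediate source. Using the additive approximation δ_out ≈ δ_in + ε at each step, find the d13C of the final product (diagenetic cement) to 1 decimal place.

-66.1 permil

step 1: δ ≈ -34.7 + (-13.7) = -48.4 permil
step 2: δ ≈ -48.4 + (-10.0) = -58.4 permil
step 3: δ ≈ -58.4 + (10.5) = -47.9 permil
step 4: δ ≈ -47.9 + (-18.2) = -66.1 permil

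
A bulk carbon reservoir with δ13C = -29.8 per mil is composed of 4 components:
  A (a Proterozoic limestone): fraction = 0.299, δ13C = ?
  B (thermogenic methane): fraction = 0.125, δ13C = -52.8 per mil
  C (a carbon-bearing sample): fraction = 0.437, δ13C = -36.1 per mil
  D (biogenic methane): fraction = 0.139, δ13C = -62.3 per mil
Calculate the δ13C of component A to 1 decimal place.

Isotope mass balance: δ_bulk = Σ fᵢ·δᵢ.
-29.8 = 0.299×δ_A + 0.125×(-52.8) + 0.437×(-36.1) + 0.139×(-62.3)
0.299·δ_A = -29.8 − (-31.035) = 1.235
δ_A = 1.235 / 0.299 = 4.13 per mil

4.1 per mil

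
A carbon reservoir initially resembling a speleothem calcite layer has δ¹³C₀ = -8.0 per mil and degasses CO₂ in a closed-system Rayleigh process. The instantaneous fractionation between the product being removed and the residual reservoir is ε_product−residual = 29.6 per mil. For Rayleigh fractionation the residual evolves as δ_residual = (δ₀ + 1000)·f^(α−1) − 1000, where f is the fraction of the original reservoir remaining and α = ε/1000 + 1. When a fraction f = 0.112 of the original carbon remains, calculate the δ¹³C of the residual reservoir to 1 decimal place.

Rayleigh residual: δ_res = (δ₀ + 1000)·f^(α−1) − 1000
α = ε/1000 + 1 = 1.02960, so α − 1 = 0.02960
f^(α−1) = 0.112^(0.02960) = 0.937253
δ_res = (-8.0 + 1000) × 0.937253 − 1000 = 929.755 − 1000 = -70.24 per mil

-70.2 per mil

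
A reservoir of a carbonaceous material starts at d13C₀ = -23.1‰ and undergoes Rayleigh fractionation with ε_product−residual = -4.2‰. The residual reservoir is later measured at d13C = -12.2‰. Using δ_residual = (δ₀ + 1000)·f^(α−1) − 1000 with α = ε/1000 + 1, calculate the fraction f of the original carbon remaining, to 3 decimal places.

α − 1 = ε/1000 = -0.0042
(δ_res + 1000)/(δ₀ + 1000) = (-12.2 + 1000)/(-23.1 + 1000) = 987.8/976.9 = 1.011158
f = 1.011158^(1/-0.0042) = exp(ln(1.011158)/-0.0042) = exp(0.01110/-0.0042)
f = exp(-2.6419) = 0.0712

0.071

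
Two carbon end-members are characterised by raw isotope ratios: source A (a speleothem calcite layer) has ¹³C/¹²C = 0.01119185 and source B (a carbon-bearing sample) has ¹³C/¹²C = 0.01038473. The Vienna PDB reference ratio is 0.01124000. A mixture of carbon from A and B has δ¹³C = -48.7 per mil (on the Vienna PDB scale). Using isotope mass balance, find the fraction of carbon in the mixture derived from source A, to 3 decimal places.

0.381

δ_A = (0.01119185/0.01124000 − 1)×1000 = (0.995716 − 1)×1000 = -4.284 per mil
δ_B = (0.01038473/0.01124000 − 1)×1000 = (0.923908 − 1)×1000 = -76.092 per mil
f_A = (δ_mix − δ_B)/(δ_A − δ_B) = (-48.7 − (-76.092))/(-4.284 − (-76.092))
f_A = 27.392 / 71.808 = 0.3815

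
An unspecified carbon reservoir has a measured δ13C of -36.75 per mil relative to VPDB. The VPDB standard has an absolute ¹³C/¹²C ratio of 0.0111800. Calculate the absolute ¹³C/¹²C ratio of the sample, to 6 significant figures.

R_sample = R_standard × (δ13C/1000 + 1)
R_sample = 0.0111800 × (-36.75/1000 + 1) = 0.0111800 × 0.963250
R_sample = 0.0107691

0.0107691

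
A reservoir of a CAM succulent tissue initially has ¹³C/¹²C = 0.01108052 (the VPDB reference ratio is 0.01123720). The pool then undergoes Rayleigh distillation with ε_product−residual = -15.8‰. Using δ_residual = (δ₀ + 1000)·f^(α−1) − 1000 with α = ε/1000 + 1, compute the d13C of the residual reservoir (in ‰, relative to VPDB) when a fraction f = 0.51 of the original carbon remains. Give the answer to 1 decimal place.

-3.4‰

δ₀ = (0.01108052/0.01123720 − 1)×1000 = (0.986057 − 1)×1000 = -13.943‰
α − 1 = ε/1000 = -0.0158
f^(α−1) = 0.51^(-0.0158) = 1.010696
δ_res = (-13.943 + 1000) × 1.010696 − 1000 = 996.604 − 1000 = -3.40‰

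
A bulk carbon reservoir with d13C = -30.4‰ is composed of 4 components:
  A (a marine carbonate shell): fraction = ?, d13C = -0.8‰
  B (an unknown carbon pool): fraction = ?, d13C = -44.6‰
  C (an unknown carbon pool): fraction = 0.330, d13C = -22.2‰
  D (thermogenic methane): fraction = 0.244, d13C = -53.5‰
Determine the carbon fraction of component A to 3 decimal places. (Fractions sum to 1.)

0.205

Let f_A and f_B be the unknown fractions; fractions sum to 1 so f_A + f_B = 0.426.
Mass balance: Σ fᵢ·δᵢ = δ_bulk ⇒ f_A·(-0.8) + f_B·(-44.6) = -30.4 − (-20.380) = -10.020
Substitute f_B = 0.426 − f_A:
f_A·(-0.8 − -44.6) = -10.020 − 0.426×(-44.6) = 8.980
f_A = 8.980 / 43.8 = 0.2050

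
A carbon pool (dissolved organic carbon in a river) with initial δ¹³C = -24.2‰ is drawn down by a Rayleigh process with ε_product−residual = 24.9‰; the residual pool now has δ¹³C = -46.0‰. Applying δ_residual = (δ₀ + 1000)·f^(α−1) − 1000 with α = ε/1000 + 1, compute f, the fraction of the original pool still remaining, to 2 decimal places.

α − 1 = ε/1000 = 0.0249
(δ_res + 1000)/(δ₀ + 1000) = (-46.0 + 1000)/(-24.2 + 1000) = 954.0/975.8 = 0.977659
f = 0.977659^(1/0.0249) = exp(ln(0.977659)/0.0249) = exp(-0.02259/0.0249)
f = exp(-0.9074) = 0.4036

0.40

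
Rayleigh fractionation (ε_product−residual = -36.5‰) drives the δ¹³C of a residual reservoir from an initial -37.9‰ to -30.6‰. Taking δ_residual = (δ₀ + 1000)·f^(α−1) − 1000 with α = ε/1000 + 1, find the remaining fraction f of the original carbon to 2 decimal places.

α − 1 = ε/1000 = -0.0365
(δ_res + 1000)/(δ₀ + 1000) = (-30.6 + 1000)/(-37.9 + 1000) = 969.4/962.1 = 1.007588
f = 1.007588^(1/-0.0365) = exp(ln(1.007588)/-0.0365) = exp(0.00756/-0.0365)
f = exp(-0.2071) = 0.8129

0.81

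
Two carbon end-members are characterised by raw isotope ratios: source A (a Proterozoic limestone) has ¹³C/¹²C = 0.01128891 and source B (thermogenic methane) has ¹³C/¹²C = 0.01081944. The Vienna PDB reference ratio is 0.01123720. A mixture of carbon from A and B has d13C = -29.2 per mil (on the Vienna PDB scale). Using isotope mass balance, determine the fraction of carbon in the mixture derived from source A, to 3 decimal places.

δ_A = (0.01128891/0.01123720 − 1)×1000 = (1.004602 − 1)×1000 = 4.602 per mil
δ_B = (0.01081944/0.01123720 − 1)×1000 = (0.962823 − 1)×1000 = -37.177 per mil
f_A = (δ_mix − δ_B)/(δ_A − δ_B) = (-29.2 − (-37.177))/(4.602 − (-37.177))
f_A = 7.977 / 41.778 = 0.1909

0.191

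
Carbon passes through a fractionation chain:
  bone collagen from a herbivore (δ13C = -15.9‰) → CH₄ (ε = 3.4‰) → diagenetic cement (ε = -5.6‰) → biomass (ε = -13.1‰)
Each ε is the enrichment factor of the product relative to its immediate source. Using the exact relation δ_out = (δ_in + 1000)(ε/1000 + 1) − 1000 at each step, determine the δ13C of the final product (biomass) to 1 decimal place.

-30.9‰

step 1: δ = (-15.90 + 1000)·(3.4/1000 + 1) − 1000 = -12.55‰
step 2: δ = (-12.55 + 1000)·(-5.6/1000 + 1) − 1000 = -18.08‰
step 3: δ = (-18.08 + 1000)·(-13.1/1000 + 1) − 1000 = -30.95‰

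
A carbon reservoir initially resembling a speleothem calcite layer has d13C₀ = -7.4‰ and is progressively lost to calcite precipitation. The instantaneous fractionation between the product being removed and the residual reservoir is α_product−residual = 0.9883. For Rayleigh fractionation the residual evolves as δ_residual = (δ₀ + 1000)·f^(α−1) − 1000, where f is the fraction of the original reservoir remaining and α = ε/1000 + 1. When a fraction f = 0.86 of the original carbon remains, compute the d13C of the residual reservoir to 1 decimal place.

-5.6‰

Rayleigh residual: δ_res = (δ₀ + 1000)·f^(α−1) − 1000
α − 1 = -0.01170
f^(α−1) = 0.86^(-0.01170) = 1.001766
δ_res = (-7.4 + 1000) × 1.001766 − 1000 = 994.353 − 1000 = -5.65‰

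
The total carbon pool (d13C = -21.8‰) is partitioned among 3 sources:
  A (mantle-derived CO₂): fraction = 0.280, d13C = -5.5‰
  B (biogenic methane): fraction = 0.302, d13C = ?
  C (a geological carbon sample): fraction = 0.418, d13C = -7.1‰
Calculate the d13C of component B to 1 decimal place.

Isotope mass balance: δ_bulk = Σ fᵢ·δᵢ.
-21.8 = 0.280×(-5.5) + 0.302×δ_B + 0.418×(-7.1)
0.302·δ_B = -21.8 − (-4.508) = -17.292
δ_B = -17.292 / 0.302 = -57.26‰

-57.3‰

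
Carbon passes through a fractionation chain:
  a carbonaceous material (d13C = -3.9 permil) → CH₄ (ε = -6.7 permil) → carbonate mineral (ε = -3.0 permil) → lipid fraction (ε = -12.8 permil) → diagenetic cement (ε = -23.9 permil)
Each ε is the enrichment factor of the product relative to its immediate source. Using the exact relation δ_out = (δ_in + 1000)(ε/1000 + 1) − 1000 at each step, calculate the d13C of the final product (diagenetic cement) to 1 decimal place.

-49.4 permil

step 1: δ = (-3.90 + 1000)·(-6.7/1000 + 1) − 1000 = -10.57 permil
step 2: δ = (-10.57 + 1000)·(-3.0/1000 + 1) − 1000 = -13.54 permil
step 3: δ = (-13.54 + 1000)·(-12.8/1000 + 1) − 1000 = -26.17 permil
step 4: δ = (-26.17 + 1000)·(-23.9/1000 + 1) − 1000 = -49.44 permil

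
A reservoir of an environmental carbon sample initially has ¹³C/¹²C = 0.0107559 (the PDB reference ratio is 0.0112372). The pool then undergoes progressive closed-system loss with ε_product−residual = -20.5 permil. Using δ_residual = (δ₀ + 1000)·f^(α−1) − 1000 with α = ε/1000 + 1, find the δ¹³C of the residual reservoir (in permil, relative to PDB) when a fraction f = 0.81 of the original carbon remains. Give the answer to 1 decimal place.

δ₀ = (0.0107559/0.0112372 − 1)×1000 = (0.957169 − 1)×1000 = -42.831 permil
α − 1 = ε/1000 = -0.0205
f^(α−1) = 0.81^(-0.0205) = 1.004329
δ_res = (-42.831 + 1000) × 1.004329 − 1000 = 961.313 − 1000 = -38.69 permil

-38.7 permil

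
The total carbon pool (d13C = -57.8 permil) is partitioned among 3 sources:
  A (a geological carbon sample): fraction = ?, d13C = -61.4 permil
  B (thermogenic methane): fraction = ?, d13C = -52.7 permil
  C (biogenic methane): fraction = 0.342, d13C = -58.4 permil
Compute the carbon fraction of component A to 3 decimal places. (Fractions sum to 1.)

0.362

Let f_A and f_B be the unknown fractions; fractions sum to 1 so f_A + f_B = 0.658.
Mass balance: Σ fᵢ·δᵢ = δ_bulk ⇒ f_A·(-61.4) + f_B·(-52.7) = -57.8 − (-19.973) = -37.827
Substitute f_B = 0.658 − f_A:
f_A·(-61.4 − -52.7) = -37.827 − 0.658×(-52.7) = -3.151
f_A = -3.151 / -8.7 = 0.3621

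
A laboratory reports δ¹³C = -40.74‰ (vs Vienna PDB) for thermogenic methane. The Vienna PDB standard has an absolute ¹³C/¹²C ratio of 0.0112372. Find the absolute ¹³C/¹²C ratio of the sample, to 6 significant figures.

0.0107794

R_sample = R_standard × (δ¹³C/1000 + 1)
R_sample = 0.0112372 × (-40.74/1000 + 1) = 0.0112372 × 0.959260
R_sample = 0.0107794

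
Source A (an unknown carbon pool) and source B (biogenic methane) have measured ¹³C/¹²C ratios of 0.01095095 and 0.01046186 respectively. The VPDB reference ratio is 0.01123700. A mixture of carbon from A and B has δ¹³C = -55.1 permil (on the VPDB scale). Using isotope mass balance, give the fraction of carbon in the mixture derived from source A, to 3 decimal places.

δ_A = (0.01095095/0.01123700 − 1)×1000 = (0.974544 − 1)×1000 = -25.456 permil
δ_B = (0.01046186/0.01123700 − 1)×1000 = (0.931019 − 1)×1000 = -68.981 permil
f_A = (δ_mix − δ_B)/(δ_A − δ_B) = (-55.1 − (-68.981))/(-25.456 − (-68.981))
f_A = 13.881 / 43.525 = 0.3189

0.319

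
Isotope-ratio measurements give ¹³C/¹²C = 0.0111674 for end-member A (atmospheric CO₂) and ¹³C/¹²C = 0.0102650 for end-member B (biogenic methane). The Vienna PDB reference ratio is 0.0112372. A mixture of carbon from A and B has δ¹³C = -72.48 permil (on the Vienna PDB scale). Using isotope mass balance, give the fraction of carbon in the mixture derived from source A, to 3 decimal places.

0.175

δ_A = (0.0111674/0.0112372 − 1)×1000 = (0.993788 − 1)×1000 = -6.212 permil
δ_B = (0.0102650/0.0112372 − 1)×1000 = (0.913484 − 1)×1000 = -86.516 permil
f_A = (δ_mix − δ_B)/(δ_A − δ_B) = (-72.48 − (-86.516))/(-6.212 − (-86.516))
f_A = 14.036 / 80.305 = 0.1748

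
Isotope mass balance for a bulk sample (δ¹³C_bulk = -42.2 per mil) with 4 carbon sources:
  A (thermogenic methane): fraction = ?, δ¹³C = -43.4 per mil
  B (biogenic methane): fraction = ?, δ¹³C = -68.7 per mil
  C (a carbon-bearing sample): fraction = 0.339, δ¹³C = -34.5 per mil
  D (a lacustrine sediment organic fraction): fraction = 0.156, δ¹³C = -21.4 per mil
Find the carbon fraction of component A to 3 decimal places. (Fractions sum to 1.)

0.298

Let f_A and f_B be the unknown fractions; fractions sum to 1 so f_A + f_B = 0.505.
Mass balance: Σ fᵢ·δᵢ = δ_bulk ⇒ f_A·(-43.4) + f_B·(-68.7) = -42.2 − (-15.034) = -27.166
Substitute f_B = 0.505 − f_A:
f_A·(-43.4 − -68.7) = -27.166 − 0.505×(-68.7) = 7.527
f_A = 7.527 / 25.3 = 0.2975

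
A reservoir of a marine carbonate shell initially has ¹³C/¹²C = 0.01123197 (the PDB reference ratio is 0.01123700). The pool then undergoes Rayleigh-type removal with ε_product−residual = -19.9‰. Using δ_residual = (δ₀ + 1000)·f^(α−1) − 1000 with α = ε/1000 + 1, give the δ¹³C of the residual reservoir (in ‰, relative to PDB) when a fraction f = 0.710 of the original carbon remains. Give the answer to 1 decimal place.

6.4‰

δ₀ = (0.01123197/0.01123700 − 1)×1000 = (0.999552 − 1)×1000 = -0.448‰
α − 1 = ε/1000 = -0.0199
f^(α−1) = 0.710^(-0.0199) = 1.006839
δ_res = (-0.448 + 1000) × 1.006839 − 1000 = 1006.388 − 1000 = 6.39‰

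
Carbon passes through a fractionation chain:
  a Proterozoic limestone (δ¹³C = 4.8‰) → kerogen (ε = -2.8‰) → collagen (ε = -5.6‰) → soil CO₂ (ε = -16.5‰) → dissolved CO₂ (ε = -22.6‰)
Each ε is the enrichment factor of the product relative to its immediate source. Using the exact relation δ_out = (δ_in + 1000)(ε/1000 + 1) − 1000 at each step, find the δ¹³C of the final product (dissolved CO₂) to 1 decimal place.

-42.2‰

step 1: δ = (4.80 + 1000)·(-2.8/1000 + 1) − 1000 = 1.99‰
step 2: δ = (1.99 + 1000)·(-5.6/1000 + 1) − 1000 = -3.62‰
step 3: δ = (-3.62 + 1000)·(-16.5/1000 + 1) − 1000 = -20.06‰
step 4: δ = (-20.06 + 1000)·(-22.6/1000 + 1) − 1000 = -42.21‰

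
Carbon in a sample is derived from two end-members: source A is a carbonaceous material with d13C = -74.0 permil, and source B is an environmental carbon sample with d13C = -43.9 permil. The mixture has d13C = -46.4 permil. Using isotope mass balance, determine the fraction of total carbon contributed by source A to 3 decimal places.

δ_mix = f_A·δ_A + (1 − f_A)·δ_B  ⇒  f_A = (δ_mix − δ_B)/(δ_A − δ_B)
f_A = (-46.4 − (-43.9)) / (-74.0 − (-43.9))
f_A = -2.5 / -30.1 = 0.0831

0.083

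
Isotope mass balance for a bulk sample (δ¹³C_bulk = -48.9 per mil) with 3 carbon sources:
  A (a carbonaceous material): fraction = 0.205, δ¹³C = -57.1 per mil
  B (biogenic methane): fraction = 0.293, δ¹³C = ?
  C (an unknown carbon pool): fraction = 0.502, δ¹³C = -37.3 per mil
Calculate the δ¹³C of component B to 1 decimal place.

-63.0 per mil

Isotope mass balance: δ_bulk = Σ fᵢ·δᵢ.
-48.9 = 0.205×(-57.1) + 0.293×δ_B + 0.502×(-37.3)
0.293·δ_B = -48.9 − (-30.430) = -18.470
δ_B = -18.470 / 0.293 = -63.04 per mil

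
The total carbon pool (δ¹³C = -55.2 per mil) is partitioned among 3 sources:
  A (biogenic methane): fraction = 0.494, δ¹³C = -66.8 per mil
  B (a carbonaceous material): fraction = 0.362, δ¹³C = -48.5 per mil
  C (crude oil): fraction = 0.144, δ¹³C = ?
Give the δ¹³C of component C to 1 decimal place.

Isotope mass balance: δ_bulk = Σ fᵢ·δᵢ.
-55.2 = 0.494×(-66.8) + 0.362×(-48.5) + 0.144×δ_C
0.144·δ_C = -55.2 − (-50.556) = -4.644
δ_C = -4.644 / 0.144 = -32.25 per mil

-32.2 per mil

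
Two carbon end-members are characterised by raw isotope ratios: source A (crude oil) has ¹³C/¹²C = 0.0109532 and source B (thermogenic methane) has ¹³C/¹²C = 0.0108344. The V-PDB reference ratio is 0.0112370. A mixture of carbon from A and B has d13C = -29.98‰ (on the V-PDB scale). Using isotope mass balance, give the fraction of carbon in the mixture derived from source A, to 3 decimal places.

δ_A = (0.0109532/0.0112370 − 1)×1000 = (0.974744 − 1)×1000 = -25.256‰
δ_B = (0.0108344/0.0112370 − 1)×1000 = (0.964172 − 1)×1000 = -35.828‰
f_A = (δ_mix − δ_B)/(δ_A − δ_B) = (-29.98 − (-35.828))/(-25.256 − (-35.828))
f_A = 5.848 / 10.572 = 0.5532

0.553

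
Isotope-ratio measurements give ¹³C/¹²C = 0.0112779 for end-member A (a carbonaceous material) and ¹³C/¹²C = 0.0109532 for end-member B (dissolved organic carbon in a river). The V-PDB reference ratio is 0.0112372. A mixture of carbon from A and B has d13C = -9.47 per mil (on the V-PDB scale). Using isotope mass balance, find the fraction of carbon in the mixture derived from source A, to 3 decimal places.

0.547

δ_A = (0.0112779/0.0112372 − 1)×1000 = (1.003622 − 1)×1000 = 3.622 per mil
δ_B = (0.0109532/0.0112372 − 1)×1000 = (0.974727 − 1)×1000 = -25.273 per mil
f_A = (δ_mix − δ_B)/(δ_A − δ_B) = (-9.47 − (-25.273))/(3.622 − (-25.273))
f_A = 15.803 / 28.895 = 0.5469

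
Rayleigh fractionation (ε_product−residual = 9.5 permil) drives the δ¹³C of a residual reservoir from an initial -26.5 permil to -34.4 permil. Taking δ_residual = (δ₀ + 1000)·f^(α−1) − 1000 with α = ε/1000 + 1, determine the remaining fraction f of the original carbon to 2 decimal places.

α − 1 = ε/1000 = 0.0095
(δ_res + 1000)/(δ₀ + 1000) = (-34.4 + 1000)/(-26.5 + 1000) = 965.6/973.5 = 0.991885
f = 0.991885^(1/0.0095) = exp(ln(0.991885)/0.0095) = exp(-0.00815/0.0095)
f = exp(-0.8577) = 0.4241

0.42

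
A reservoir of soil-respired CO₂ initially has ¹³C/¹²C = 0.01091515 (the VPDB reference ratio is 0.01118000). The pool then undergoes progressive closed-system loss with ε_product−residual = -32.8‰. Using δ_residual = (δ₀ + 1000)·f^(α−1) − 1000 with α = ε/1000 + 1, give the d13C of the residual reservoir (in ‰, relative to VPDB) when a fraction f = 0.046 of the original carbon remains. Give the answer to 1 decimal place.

δ₀ = (0.01091515/0.01118000 − 1)×1000 = (0.976310 − 1)×1000 = -23.690‰
α − 1 = ε/1000 = -0.0328
f^(α−1) = 0.046^(-0.0328) = 1.106271
δ_res = (-23.690 + 1000) × 1.106271 − 1000 = 1080.064 − 1000 = 80.06‰

80.1‰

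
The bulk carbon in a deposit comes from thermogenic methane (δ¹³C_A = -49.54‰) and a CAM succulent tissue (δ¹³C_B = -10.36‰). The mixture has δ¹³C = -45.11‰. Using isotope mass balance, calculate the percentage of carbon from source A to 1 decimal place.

88.7%

δ_mix = f_A·δ_A + (1 − f_A)·δ_B  ⇒  f_A = (δ_mix − δ_B)/(δ_A − δ_B)
f_A = (-45.11 − (-10.36)) / (-49.54 − (-10.36))
f_A = -34.75 / -39.18 = 0.8869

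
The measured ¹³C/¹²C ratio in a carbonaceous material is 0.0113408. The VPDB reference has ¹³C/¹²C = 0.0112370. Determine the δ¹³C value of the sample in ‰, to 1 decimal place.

9.2‰

δ¹³C = (R_sample / R_standard − 1) × 1000
R_sample / R_standard = 0.0113408 / 0.0112370 = 1.009237
δ¹³C = (1.009237 − 1) × 1000 = 9.24‰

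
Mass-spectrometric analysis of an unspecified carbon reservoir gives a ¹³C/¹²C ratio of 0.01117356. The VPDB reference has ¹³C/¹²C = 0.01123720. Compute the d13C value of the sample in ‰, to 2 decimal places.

d13C = (R_sample / R_standard − 1) × 1000
R_sample / R_standard = 0.01117356 / 0.01123720 = 0.994337
d13C = (0.994337 − 1) × 1000 = -5.663‰

-5.66‰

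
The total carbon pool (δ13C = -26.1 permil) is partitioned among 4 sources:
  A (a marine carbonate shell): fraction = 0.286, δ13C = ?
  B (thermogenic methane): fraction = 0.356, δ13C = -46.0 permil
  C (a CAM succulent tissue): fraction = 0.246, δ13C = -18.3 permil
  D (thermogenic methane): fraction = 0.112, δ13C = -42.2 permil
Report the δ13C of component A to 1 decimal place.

-1.7 permil

Isotope mass balance: δ_bulk = Σ fᵢ·δᵢ.
-26.1 = 0.286×δ_A + 0.356×(-46.0) + 0.246×(-18.3) + 0.112×(-42.2)
0.286·δ_A = -26.1 − (-25.604) = -0.496
δ_A = -0.496 / 0.286 = -1.73 permil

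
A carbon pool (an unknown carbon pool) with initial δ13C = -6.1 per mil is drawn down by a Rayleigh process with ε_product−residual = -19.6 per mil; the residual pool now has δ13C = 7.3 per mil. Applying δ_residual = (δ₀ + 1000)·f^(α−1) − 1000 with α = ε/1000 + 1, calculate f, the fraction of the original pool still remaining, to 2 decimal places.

0.50

α − 1 = ε/1000 = -0.0196
(δ_res + 1000)/(δ₀ + 1000) = (7.3 + 1000)/(-6.1 + 1000) = 1007.3/993.9 = 1.013482
f = 1.013482^(1/-0.0196) = exp(ln(1.013482)/-0.0196) = exp(0.01339/-0.0196)
f = exp(-0.6833) = 0.5050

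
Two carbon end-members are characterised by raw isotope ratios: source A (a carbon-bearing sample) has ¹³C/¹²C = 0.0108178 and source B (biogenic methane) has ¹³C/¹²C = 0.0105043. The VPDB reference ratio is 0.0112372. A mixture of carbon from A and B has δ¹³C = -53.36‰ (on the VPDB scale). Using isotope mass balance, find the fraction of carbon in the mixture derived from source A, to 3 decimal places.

δ_A = (0.0108178/0.0112372 − 1)×1000 = (0.962678 − 1)×1000 = -37.322‰
δ_B = (0.0105043/0.0112372 − 1)×1000 = (0.934779 − 1)×1000 = -65.221‰
f_A = (δ_mix − δ_B)/(δ_A − δ_B) = (-53.36 − (-65.221))/(-37.322 − (-65.221))
f_A = 11.861 / 27.898 = 0.4251

0.425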